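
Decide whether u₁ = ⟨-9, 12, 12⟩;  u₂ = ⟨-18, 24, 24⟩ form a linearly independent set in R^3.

linearly dependent

Row-reduce the matrix whose columns are u₁, u₂.
The reduction yields 1 nonzero row, so the rank is 1.
Since rank 1 < 2, the set is linearly dependent.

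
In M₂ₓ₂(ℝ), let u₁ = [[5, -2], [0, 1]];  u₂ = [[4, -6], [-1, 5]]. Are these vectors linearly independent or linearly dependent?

linearly independent

Write each element as a coordinate vector in ℝ⁴ using {E₁₁, E₁₂, E₂₁, E₂₂}.
Row-reduce the matrix whose columns are u₁, u₂.
The reduction yields 2 nonzero rows, so the rank is 2.
Since rank = 2 (the number of vectors), the set is linearly independent.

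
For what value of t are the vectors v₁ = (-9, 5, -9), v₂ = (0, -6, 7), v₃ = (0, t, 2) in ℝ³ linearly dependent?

Dependence holds iff the 3×3 matrix [v₁ v₂ v₃] is singular.
Cofactor expansion gives det = 63*t + 108.
This vanishes exactly when t = -12/7.

t = -12/7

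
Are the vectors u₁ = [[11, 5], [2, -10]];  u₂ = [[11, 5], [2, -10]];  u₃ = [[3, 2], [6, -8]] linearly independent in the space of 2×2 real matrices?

linearly dependent

Take coordinates with respect to the standard basis {E₁₁, E₁₂, E₂₁, E₂₂}.
Two of the vectors are equal, giving an immediate dependence.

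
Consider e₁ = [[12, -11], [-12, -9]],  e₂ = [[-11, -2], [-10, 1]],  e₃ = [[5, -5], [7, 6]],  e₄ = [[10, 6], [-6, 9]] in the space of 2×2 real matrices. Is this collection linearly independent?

Write each element as a coordinate vector in ℝ⁴ using {E₁₁, E₁₂, E₂₁, E₂₂}.
The matrix [e₁|e₂|e₃|e₄] has determinant -46073.
A nonzero determinant means the columns are linearly independent.

linearly independent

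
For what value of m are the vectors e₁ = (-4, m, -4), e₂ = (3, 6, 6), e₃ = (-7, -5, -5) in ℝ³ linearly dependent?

m = -4

The vectors are dependent exactly when the determinant of the matrix with rows e₁, e₂, e₃ vanishes.
Cofactor expansion gives det = -27*m - 108.
This vanishes exactly when m = -4.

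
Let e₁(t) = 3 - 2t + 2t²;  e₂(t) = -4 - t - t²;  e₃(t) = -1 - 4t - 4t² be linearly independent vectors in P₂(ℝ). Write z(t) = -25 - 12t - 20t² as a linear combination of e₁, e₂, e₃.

z = -2e₁ + 4e₂ + 3e₃

Identify each element with its coordinate vector in ℝ³ via {1, t, t²}.
Since e₁, e₂, e₃ are independent, the coefficients expressing z are uniquely determined by a linear system.
Row-reducing the augmented matrix gives the unique coefficients (a₁, a₂, a₃) = (-2, 4, 3).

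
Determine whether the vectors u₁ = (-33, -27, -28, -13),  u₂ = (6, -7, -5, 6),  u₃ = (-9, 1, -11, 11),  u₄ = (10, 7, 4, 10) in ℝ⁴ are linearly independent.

Place the vectors as rows of a 4×4 matrix and reduce to echelon form.
The reduction yields 3 nonzero rows, so the rank is 3.
Since rank 3 < 4, the set is linearly dependent.

linearly dependent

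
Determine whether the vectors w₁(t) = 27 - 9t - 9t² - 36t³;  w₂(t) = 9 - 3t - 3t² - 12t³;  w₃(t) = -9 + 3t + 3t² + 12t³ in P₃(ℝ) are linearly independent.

Write each element as a coordinate vector in ℝ⁴ using {1, t, …, t³}.
One vector is a scalar multiple of another, so the set is dependent.

linearly dependent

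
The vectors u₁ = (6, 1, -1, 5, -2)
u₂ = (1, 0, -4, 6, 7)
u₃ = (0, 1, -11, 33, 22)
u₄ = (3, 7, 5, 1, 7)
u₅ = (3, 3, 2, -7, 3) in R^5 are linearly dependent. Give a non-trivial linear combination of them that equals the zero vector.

3u₂ - u₃ + u₄ - 2u₅ = 0

Set up α₁u₁ + … + α₅u₅ = 0 and solve the homogeneous system.
One solution (up to scaling) is (0, 3, -1, 1, -2).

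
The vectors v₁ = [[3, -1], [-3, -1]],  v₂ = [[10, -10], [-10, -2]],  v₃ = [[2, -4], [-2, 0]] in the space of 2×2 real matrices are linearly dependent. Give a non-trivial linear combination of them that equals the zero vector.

Write each element as a vector in ℝ⁴ using {E₁₁, E₁₂, E₂₁, E₂₂}.
Write the vectors as columns of a matrix and find a nonzero vector in its null space.
The free variable yields coefficients (2, -1, 2) (any nonzero multiple also works).

2v₁ - v₂ + 2v₃ = 0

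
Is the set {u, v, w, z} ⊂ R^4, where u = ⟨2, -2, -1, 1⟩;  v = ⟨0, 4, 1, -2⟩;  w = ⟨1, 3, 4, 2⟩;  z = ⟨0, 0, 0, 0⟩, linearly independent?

One of the vectors is the zero vector, so the set is linearly dependent.

linearly dependent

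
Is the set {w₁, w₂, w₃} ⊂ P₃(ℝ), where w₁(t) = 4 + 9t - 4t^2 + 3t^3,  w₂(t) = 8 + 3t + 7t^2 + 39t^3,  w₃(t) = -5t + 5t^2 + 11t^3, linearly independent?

linearly dependent

Write each element as a coordinate vector in ℝ⁴ using {1, t, …, t^3}.
Row-reduce the matrix whose columns are w₁, w₂, w₃.
The reduction yields 2 nonzero rows, so the rank is 2.
Since rank 2 < 3, the set is linearly dependent.
Indeed 2w₁ - w₂ + 3w₃ = 0.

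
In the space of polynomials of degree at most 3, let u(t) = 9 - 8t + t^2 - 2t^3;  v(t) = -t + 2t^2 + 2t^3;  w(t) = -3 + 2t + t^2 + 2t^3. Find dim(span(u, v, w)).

Pass to coordinate vectors with respect to the basis {1, t, …, t^3}.
Row-reduce the 3×4 matrix with these as rows.
The echelon form has 2 nonzero rows, so the rank is 2.

2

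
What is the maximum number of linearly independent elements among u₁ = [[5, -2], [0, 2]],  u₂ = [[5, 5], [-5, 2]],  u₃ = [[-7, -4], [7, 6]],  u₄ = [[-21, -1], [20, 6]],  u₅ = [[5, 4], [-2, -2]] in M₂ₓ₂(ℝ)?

Represent each element by its coordinate vector in ℝ⁴.
Apply Gaussian elimination to the matrix whose rows are u₁, u₂, u₃, u₄, u₅.
Exactly 4 pivots survive; hence the rank is 4.
(With 5 elements in a 4-dimensional space the rank is at most 4.)

4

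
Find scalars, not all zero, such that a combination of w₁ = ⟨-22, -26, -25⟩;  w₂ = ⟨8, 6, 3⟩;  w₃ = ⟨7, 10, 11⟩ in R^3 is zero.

w₁ + w₂ + 2w₃ = 0

Write the vectors as columns of a matrix and find a nonzero vector in its null space.
One solution (up to scaling) is (1, 1, 2).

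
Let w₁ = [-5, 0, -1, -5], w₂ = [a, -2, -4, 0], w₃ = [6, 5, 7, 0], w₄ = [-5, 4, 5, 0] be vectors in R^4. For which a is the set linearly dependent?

The set is linearly dependent precisely when det[w₁; w₂; w₃; w₄] = 0.
Cofactor expansion gives det = -15*a - 330.
Solving -15*a - 330 = 0 yields a = -22.

a = -22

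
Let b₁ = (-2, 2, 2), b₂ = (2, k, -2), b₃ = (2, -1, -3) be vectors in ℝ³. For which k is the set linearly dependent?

The set is linearly dependent precisely when det[b₁; b₂; b₃] = 0.
The determinant works out to 2*k + 4.
Solving 2*k + 4 = 0 yields k = -2.

k = -2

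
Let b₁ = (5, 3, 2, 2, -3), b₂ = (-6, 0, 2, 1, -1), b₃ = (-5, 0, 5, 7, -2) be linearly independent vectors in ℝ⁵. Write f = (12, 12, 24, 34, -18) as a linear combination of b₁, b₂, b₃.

f = 4b₁ - 2b₂ + 4b₃

Set up the augmented matrix [b₁ | b₂ | b₃ | f] and row-reduce.
Row-reducing the augmented matrix gives the unique coefficients (α₁, α₂, α₃) = (4, -2, 4).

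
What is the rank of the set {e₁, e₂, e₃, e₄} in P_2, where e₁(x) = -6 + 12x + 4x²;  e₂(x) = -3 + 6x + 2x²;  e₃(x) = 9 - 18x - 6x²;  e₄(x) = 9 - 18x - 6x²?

rank 1

Use coordinates relative to {1, x, x²}.
Put the 3×4 matrix [e₁|e₂|e₃|e₄] into echelon form.
Reduction leaves 1 leading entry, giving rank 1.
(With 4 elements in a 3-dimensional space the rank is at most 3.)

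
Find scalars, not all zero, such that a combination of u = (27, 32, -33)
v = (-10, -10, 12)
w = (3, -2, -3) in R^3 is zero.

Write the vectors as columns of a matrix and find a nonzero vector in its null space.
One solution (up to scaling) is (1, 3, 1).

u + 3v + w = 0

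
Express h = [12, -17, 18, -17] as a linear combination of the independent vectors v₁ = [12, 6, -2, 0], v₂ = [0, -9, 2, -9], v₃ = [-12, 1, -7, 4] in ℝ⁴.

Write h = α₁v₁ + … + α₃v₃ and equate components.
The system has the unique solution (α₁, α₂, α₃) = (-1, 1, -2).

h = -v₁ + v₂ - 2v₃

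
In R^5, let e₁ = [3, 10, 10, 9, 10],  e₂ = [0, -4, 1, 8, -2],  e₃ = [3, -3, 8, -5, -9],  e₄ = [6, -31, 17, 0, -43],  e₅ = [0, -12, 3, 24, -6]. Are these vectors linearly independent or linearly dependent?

One vector is a scalar multiple of another, so the set is dependent.

linearly dependent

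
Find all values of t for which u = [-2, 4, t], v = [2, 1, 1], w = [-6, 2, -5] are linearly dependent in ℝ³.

Dependence holds iff the 3×3 matrix [u v w] is singular.
Cofactor expansion gives det = 10*t + 30.
Setting this to zero gives t = -3.

t = -3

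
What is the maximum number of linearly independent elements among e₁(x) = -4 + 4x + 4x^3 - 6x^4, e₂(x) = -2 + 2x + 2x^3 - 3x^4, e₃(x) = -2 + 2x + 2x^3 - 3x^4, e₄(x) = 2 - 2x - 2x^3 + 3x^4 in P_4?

Use coordinates relative to {1, x, …, x^4}.
Row-reduce the 4×5 matrix with these as rows.
There is 1 pivot column, so rank = 1.

1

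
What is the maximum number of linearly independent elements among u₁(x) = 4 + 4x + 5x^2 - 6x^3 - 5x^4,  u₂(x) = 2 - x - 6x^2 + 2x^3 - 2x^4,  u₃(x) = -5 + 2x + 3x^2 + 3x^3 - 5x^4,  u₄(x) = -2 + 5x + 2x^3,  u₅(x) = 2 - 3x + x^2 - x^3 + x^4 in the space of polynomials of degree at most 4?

5

Pass to coordinate vectors with respect to the basis {1, x, …, x^4}.
Row-reduce the 5×5 matrix with these as rows.
Exactly 5 pivots survive; hence the rank is 5.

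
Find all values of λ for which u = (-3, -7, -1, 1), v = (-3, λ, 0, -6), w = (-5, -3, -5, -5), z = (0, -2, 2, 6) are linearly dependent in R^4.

λ = -24

Dependence holds iff the 4×4 matrix [u v w z] is singular.
Expanding, det = 20*λ + 480.
This vanishes exactly when λ = -24.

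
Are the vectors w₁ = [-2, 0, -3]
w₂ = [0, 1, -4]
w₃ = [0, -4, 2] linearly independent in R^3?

The matrix [w₁|w₂|w₃] has determinant 28.
A nonzero determinant means the columns are linearly independent.

linearly independent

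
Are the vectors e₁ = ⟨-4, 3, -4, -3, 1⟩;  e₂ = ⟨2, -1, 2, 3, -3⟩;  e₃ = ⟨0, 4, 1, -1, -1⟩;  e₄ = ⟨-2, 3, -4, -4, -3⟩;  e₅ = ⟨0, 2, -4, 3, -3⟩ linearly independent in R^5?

linearly independent

Form the 5×5 matrix with these as columns; its determinant is 858.
A nonzero determinant means the columns are linearly independent.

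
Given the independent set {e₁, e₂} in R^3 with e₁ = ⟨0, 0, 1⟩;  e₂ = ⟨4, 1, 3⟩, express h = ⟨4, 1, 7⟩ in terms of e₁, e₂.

h = 4e₁ + e₂

Set up the augmented matrix [e₁ | e₂ | h] and row-reduce.
The system has the unique solution (α₁, α₂) = (4, 1).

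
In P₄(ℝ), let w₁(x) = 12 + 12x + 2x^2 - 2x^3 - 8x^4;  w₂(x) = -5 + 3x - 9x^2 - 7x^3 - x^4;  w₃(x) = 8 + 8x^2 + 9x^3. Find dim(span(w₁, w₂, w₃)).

Represent each element by its coordinate vector in ℝ⁵.
Row-reduce the 3×5 matrix with these as rows.
Reduction leaves 3 leading entries, giving rank 3.

3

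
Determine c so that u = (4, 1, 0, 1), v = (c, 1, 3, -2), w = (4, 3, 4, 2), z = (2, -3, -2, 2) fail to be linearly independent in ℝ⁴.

c = -7

Place the vectors as rows of a 4×4 matrix; dependence ⇔ determinant zero.
The determinant works out to -18*c - 126.
Solving -18*c - 126 = 0 yields c = -7.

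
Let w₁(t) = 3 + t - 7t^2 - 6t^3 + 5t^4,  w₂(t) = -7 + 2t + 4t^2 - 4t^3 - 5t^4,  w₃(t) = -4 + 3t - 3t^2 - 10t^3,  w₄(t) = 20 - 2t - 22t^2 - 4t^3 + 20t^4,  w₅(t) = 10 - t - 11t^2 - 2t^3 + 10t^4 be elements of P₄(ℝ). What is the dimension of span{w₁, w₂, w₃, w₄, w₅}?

2

Represent each element by its coordinate vector in ℝ⁵.
Put the 5×5 matrix [w₁|w₂|w₃|w₄|w₅] into echelon form.
The echelon form has 2 nonzero rows, so the rank is 2.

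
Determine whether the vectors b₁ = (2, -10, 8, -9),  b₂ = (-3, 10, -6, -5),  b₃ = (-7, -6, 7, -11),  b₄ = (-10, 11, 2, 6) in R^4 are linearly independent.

linearly independent

Row-reduce the matrix whose columns are b₁, b₂, b₃, b₄.
The reduction yields 4 nonzero rows, so the rank is 4.
Since rank = 4 (the number of vectors), the set is linearly independent.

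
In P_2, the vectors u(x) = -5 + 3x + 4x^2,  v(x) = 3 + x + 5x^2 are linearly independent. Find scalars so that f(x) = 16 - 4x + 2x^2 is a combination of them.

f = -2u + 2v

Take coordinate vectors relative to {1, x, x^2}.
Set up the augmented matrix [u | v | f] and row-reduce.
Row-reducing the augmented matrix gives the unique coefficients (a₁, a₂) = (-2, 2).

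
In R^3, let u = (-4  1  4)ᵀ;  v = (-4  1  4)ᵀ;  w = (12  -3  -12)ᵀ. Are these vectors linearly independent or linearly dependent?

linearly dependent

Two of the vectors are equal, giving an immediate dependence.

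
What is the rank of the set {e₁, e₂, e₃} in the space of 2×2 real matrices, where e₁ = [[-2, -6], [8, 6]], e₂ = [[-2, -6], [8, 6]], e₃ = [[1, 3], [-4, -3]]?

Use coordinates relative to {E₁₁, E₁₂, E₂₁, E₂₂}.
Apply Gaussian elimination to the matrix whose rows are e₁, e₂, e₃.
Exactly 1 pivot survives; hence the rank is 1.

rank 1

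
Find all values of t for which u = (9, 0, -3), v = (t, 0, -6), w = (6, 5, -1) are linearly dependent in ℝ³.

t = 18

Dependence holds iff the 3×3 matrix [u v w] is singular.
The determinant works out to 270 - 15*t.
Setting this to zero gives t = 18.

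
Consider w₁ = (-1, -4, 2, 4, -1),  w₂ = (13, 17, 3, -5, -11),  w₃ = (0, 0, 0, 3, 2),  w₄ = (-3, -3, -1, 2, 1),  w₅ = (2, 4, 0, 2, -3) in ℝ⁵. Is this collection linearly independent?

Row-reduce the matrix whose columns are w₁, w₂, w₃, w₄, w₅.
The reduction yields 4 nonzero rows, so the rank is 4.
Since rank 4 < 5, the set is linearly dependent.

linearly dependent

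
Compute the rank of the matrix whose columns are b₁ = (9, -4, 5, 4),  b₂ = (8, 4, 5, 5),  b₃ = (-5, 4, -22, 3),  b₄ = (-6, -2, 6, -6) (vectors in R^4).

3

Row-reduce the 4×4 matrix with these as rows.
The echelon form has 3 nonzero rows, so the rank is 3.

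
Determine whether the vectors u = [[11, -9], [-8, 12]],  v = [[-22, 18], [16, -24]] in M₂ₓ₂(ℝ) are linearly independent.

linearly dependent

Write each element as a coordinate vector in ℝ⁴ using {E₁₁, E₁₂, E₂₁, E₂₂}.
Place the vectors as rows of a 2×4 matrix and reduce to echelon form.
The reduction yields 1 nonzero row, so the rank is 1.
Since rank 1 < 2, the set is linearly dependent.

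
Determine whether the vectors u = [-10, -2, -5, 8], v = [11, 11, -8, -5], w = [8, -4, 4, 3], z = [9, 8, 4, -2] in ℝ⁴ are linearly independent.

linearly independent

Form the 4×4 matrix with these as columns; its determinant is 11279.
A nonzero determinant means the columns are linearly independent.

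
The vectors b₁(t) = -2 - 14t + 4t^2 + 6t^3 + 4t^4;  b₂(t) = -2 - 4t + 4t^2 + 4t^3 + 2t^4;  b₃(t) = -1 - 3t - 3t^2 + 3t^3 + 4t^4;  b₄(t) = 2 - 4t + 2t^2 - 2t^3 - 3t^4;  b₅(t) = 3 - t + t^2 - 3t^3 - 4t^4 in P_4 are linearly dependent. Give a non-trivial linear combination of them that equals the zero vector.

Take coordinates with respect to {1, t, …, t^4}.
Solve the homogeneous system with b₁, b₂, b₃, b₄, b₅ as columns by row-reducing the coefficient matrix.
The free variable yields coefficients (1, -1, -1, -2, 1) (any nonzero multiple also works).

b₁ - b₂ - b₃ - 2b₄ + b₅ = 0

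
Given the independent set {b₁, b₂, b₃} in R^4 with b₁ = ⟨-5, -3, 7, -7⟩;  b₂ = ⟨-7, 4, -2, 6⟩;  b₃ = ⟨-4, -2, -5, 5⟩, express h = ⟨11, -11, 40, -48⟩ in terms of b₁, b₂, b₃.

h = 3b₁ - 2b₂ - 3b₃

Set up the augmented matrix [b₁ | b₂ | b₃ | h] and row-reduce.
Row-reducing the augmented matrix gives the unique coefficients (c₁, c₂, c₃) = (3, -2, -3).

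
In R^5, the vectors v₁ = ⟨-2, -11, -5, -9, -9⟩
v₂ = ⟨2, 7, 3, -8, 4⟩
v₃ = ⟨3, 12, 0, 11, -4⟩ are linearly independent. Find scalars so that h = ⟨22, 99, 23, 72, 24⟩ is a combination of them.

Solve the system with v₁, v₂, v₃ as columns and h as the right-hand side.
Back-substitution yields (c₁, c₂, c₃) = (-4, 1, 4).

h = -4v₁ + v₂ + 4v₃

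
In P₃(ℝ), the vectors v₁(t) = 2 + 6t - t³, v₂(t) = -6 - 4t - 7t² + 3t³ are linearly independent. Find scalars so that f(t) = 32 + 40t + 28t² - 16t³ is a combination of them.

Work in coordinates with respect to the standard basis {1, t, …, t³}.
Solve the system with v₁, v₂ as columns and f as the right-hand side.
Back-substitution yields (a₁, a₂) = (4, -4).

f = 4v₁ - 4v₂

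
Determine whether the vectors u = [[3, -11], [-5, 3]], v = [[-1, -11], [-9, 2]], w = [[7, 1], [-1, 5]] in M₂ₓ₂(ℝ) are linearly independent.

linearly independent

Take coordinates with respect to the standard basis {E₁₁, E₁₂, E₂₁, E₂₂}.
Row-reduce the matrix whose columns are u, v, w.
The reduction yields 3 nonzero rows, so the rank is 3.
Since rank = 3 (the number of vectors), the set is linearly independent.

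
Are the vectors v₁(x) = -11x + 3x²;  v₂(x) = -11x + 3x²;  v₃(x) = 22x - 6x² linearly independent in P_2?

Write each element as a coordinate vector in ℝ³ using {1, x, x²}.
Two of the vectors are equal, giving an immediate dependence.

linearly dependent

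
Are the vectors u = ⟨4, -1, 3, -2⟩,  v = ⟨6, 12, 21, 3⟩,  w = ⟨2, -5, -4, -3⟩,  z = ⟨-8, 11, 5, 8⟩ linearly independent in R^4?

linearly dependent

Form the 4×4 matrix with these as columns; its determinant is 0.
A zero determinant means the columns are linearly dependent.
Indeed 3u - v - 3w = 0.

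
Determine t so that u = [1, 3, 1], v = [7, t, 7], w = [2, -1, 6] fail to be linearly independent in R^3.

t = 21

The set is linearly dependent precisely when det[u; v; w] = 0.
Expanding, det = 4*t - 84.
Setting this to zero gives t = 21.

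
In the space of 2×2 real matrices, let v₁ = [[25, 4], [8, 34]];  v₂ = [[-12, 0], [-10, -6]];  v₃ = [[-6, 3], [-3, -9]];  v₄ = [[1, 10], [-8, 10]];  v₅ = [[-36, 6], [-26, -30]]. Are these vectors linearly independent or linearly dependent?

Take coordinates with respect to the standard basis {E₁₁, E₁₂, E₂₁, E₂₂}.
There are 5 vectors in a 4-dimensional space, so they cannot be linearly independent.

linearly dependent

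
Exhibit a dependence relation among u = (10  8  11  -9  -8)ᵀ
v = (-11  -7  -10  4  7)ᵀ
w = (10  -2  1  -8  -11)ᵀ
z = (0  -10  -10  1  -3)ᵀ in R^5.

u - w + z = 0

Row-reduce the matrix with u, v, w, z as columns; the null space gives the coefficients.
One solution (up to scaling) is (1, 0, -1, 1).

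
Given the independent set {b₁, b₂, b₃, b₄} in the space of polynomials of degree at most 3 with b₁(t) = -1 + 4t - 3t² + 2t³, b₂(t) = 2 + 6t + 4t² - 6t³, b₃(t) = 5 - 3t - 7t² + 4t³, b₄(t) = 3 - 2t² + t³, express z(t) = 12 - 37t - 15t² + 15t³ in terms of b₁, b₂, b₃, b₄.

z = -4b₁ - 2b₂ + 3b₃ - b₄

Identify each element with its coordinate vector in ℝ⁴ via {1, t, …, t³}.
Write z = a₁b₁ + … + a₄b₄ and equate components.
Back-substitution yields (a₁, …, a₄) = (-4, -2, 3, -1).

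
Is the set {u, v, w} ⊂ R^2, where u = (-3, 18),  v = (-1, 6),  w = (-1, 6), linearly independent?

There are 3 vectors in a 2-dimensional space, so they cannot be linearly independent.

linearly dependent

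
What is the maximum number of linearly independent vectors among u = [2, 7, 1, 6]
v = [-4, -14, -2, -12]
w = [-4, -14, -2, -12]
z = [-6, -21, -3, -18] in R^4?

1

Apply Gaussian elimination to the matrix whose rows are u, v, w, z.
There is 1 pivot column, so rank = 1.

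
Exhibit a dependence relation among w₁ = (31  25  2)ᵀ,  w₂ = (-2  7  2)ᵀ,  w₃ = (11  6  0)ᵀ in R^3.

w₁ - w₂ - 3w₃ = 0

Write the vectors as columns of a matrix and find a nonzero vector in its null space.
One solution (up to scaling) is (1, -1, -3).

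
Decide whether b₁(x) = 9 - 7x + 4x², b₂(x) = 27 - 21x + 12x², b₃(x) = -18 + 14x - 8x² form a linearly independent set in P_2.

Take coordinates with respect to the standard basis {1, x, x²}.
The matrix [b₁|b₂|b₃] has determinant 0.
A zero determinant means the columns are linearly dependent.

linearly dependent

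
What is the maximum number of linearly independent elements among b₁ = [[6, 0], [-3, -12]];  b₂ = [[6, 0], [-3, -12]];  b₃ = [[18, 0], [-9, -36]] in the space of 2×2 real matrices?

Pass to coordinate vectors with respect to the basis {E₁₁, E₁₂, E₂₁, E₂₂}.
Row-reduce the 3×4 matrix with these as rows.
There is 1 pivot column, so rank = 1.

1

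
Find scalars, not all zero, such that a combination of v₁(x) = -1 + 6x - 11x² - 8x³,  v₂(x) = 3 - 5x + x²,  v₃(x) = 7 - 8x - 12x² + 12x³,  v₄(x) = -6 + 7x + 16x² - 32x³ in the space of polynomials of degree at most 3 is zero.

Write each element as a vector in ℝ⁴ using {1, x, …, x³}.
Set up α₁v₁ + … + α₄v₄ = 0 and solve the homogeneous system.
A generator of the null space is (1, 3, -2, -1).

v₁ + 3v₂ - 2v₃ - v₄ = 0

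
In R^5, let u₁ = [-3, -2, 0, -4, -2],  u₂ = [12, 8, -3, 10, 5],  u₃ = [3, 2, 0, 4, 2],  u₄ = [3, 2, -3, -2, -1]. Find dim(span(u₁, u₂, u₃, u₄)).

Apply Gaussian elimination to the matrix whose rows are u₁, u₂, u₃, u₄.
Reduction leaves 2 leading entries, giving rank 2.

2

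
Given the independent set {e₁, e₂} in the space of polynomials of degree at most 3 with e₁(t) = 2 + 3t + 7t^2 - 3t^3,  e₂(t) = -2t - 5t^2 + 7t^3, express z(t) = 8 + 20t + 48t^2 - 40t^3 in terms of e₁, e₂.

Work in coordinates with respect to the standard basis {1, t, …, t^3}.
Solve the system with e₁, e₂ as columns and z as the right-hand side.
Row-reducing the augmented matrix gives the unique coefficients (a₁, a₂) = (4, -4).

z = 4e₁ - 4e₂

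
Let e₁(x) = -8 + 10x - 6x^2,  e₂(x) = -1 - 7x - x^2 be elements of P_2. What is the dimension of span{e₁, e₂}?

dim = 2

Pass to coordinate vectors with respect to the basis {1, x, x^2}.
Form the matrix with e₁, e₂ as columns and reduce.
Reduction leaves 2 leading entries, giving rank 2.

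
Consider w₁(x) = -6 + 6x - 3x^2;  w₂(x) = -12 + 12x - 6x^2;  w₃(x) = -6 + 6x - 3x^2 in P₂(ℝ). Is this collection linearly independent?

Write each element as a coordinate vector in ℝ³ using {1, x, x^2}.
Row-reduce the matrix whose columns are w₁, w₂, w₃.
The reduction yields 1 nonzero row, so the rank is 1.
Since rank 1 < 3, the set is linearly dependent.
Indeed 2w₁ - w₂ = 0.

linearly dependent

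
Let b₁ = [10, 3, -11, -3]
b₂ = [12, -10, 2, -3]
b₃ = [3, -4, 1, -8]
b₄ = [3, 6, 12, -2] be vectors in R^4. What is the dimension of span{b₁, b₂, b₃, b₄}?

Apply Gaussian elimination to the matrix whose rows are b₁, b₂, b₃, b₄.
Exactly 4 pivots survive; hence the rank is 4.

4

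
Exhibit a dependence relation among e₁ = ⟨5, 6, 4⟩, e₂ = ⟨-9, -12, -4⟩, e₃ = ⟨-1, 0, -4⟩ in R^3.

Row-reduce the matrix with e₁, e₂, e₃ as columns; the null space gives the coefficients.
A generator of the null space is (2, 1, 1).

2e₁ + e₂ + e₃ = 0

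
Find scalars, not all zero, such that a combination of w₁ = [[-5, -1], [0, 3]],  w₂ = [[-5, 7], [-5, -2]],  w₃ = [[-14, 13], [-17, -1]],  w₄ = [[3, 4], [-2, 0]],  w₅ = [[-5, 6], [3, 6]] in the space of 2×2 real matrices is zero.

Write each element as a vector in ℝ⁴ using {E₁₁, E₁₂, E₂₁, E₂₂}.
Write the vectors as columns of a matrix and find a nonzero vector in its null space.
A generator of the null space is (3, 2, -1, 2, -1).

3w₁ + 2w₂ - w₃ + 2w₄ - w₅ = 0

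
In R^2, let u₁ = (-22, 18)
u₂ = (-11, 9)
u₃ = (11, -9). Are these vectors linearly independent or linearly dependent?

linearly dependent

There are 3 vectors in a 2-dimensional space, so they cannot be linearly independent.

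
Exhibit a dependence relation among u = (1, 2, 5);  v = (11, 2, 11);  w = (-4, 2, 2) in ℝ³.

3u - v - 2w = 0

Set up α₁u + … + α₃w = 0 and solve the homogeneous system.
One solution (up to scaling) is (3, -1, -2).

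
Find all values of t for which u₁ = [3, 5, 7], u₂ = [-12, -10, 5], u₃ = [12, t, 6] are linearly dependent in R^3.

The set is linearly dependent precisely when det[u₁; u₂; u₃] = 0.
The determinant works out to 1320 - 99*t.
Solving 1320 - 99*t = 0 yields t = 40/3.

t = 40/3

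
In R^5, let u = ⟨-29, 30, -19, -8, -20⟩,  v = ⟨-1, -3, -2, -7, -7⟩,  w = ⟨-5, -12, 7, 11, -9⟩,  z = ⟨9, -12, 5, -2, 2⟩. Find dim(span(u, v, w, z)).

Apply Gaussian elimination to the matrix whose rows are u, v, w, z.
The echelon form has 3 nonzero rows, so the rank is 3.

dim = 3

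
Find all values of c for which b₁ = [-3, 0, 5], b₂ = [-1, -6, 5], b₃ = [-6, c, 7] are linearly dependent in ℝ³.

c = 27/5

Place the vectors as rows of a 3×3 matrix; dependence ⇔ determinant zero.
Expanding, det = 10*c - 54.
This vanishes exactly when c = 27/5.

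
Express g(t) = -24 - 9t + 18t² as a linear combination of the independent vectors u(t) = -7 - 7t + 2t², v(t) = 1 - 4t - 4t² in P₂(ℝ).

Take coordinate vectors relative to {1, t, t²}.
Set up the augmented matrix [u | v | g] and row-reduce.
Back-substitution yields (α₁, α₂) = (3, -3).

g = 3u - 3v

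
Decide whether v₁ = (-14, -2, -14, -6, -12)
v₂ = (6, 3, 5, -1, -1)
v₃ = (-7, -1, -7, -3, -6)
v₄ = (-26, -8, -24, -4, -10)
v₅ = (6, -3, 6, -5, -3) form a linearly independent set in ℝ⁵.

One vector is a scalar multiple of another, so the set is dependent.

linearly dependent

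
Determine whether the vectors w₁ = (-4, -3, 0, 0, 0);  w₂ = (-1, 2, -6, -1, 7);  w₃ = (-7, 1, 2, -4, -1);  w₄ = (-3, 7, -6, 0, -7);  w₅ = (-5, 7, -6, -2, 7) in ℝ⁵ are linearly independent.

linearly independent

The matrix [w₁|w₂|w₃|w₄|w₅] has determinant -8776.
A nonzero determinant means the columns are linearly independent.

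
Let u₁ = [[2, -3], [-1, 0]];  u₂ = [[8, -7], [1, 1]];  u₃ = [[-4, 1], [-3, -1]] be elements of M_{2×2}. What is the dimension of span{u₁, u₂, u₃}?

Use coordinates relative to {E₁₁, E₁₂, E₂₁, E₂₂}.
Put the 4×3 matrix [u₁|u₂|u₃] into echelon form.
The echelon form has 2 nonzero rows, so the rank is 2.

2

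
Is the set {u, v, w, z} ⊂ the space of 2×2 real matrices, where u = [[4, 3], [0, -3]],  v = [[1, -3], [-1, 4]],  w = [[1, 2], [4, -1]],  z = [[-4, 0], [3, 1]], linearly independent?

Take coordinates with respect to the standard basis {E₁₁, E₁₂, E₂₁, E₂₂}.
Form the 4×4 matrix with these as columns; its determinant is -55.
A nonzero determinant means the columns are linearly independent.

linearly independent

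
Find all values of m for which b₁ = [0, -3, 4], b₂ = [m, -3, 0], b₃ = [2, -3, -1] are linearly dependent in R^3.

Dependence holds iff the 3×3 matrix [b₁ b₂ b₃] is singular.
Cofactor expansion gives det = 24 - 15*m.
Solving 24 - 15*m = 0 yields m = 8/5.

m = 8/5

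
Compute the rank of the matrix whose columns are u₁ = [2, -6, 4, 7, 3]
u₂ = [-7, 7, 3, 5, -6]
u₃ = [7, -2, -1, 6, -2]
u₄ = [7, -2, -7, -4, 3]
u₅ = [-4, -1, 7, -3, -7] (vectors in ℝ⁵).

Apply Gaussian elimination to the matrix whose rows are u₁, u₂, u₃, u₄, u₅.
There are 5 pivot columns, so rank = 5.

5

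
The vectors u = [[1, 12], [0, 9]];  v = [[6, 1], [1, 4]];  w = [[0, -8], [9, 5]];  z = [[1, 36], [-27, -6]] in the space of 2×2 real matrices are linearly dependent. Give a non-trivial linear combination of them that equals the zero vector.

u - 3w - z = 0

Write each element as a vector in ℝ⁴ using {E₁₁, E₁₂, E₂₁, E₂₂}.
Row-reduce the matrix with u, v, w, z as columns; the null space gives the coefficients.
A generator of the null space is (1, 0, -3, -1).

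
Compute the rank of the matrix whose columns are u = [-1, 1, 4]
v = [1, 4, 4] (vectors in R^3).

2

Row-reduce the 2×3 matrix with these as rows.
There are 2 pivot columns, so rank = 2.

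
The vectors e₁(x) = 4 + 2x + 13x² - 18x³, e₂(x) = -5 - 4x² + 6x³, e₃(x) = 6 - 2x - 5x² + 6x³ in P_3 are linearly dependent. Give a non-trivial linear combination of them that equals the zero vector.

Write each element as a vector in ℝ⁴ using {1, x, …, x³}.
Write the vectors as columns of a matrix and find a nonzero vector in its null space.
A generator of the null space is (1, 2, 1).

e₁ + 2e₂ + e₃ = 0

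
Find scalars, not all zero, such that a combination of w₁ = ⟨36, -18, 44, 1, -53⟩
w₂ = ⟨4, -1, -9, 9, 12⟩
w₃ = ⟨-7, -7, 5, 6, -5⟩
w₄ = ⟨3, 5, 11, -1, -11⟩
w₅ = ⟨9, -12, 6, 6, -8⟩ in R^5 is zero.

Set up α₁w₁ + … + α₅w₅ = 0 and solve the homogeneous system.
A generator of the null space is (1, 1, 1, -2, -3).

w₁ + w₂ + w₃ - 2w₄ - 3w₅ = 0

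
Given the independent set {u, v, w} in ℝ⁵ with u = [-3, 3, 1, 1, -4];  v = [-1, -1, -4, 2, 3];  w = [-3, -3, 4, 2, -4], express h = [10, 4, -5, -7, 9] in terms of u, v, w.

h = -u - v - 2w

Write h = c₁u + … + c₃w and equate components.
Back-substitution yields (c₁, c₂, c₃) = (-1, -1, -2).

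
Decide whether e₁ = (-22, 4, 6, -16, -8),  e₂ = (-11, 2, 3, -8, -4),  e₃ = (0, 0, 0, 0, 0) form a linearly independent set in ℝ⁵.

One of the vectors is the zero vector, so the set is linearly dependent.

linearly dependent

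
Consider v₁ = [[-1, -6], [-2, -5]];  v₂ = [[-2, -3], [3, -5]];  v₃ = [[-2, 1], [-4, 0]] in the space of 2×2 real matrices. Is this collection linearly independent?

linearly independent

Write each element as a coordinate vector in ℝ⁴ using {E₁₁, E₁₂, E₂₁, E₂₂}.
Row-reduce the matrix whose columns are v₁, v₂, v₃.
The reduction yields 3 nonzero rows, so the rank is 3.
Since rank = 3 (the number of vectors), the set is linearly independent.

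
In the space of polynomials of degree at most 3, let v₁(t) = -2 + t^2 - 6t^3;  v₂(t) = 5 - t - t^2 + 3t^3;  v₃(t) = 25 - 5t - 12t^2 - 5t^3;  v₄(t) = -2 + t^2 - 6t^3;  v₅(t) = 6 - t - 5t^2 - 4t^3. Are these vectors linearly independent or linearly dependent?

Write each element as a coordinate vector in ℝ⁴ using {1, t, …, t^3}.
There are 5 vectors in a 4-dimensional space, so they cannot be linearly independent.

linearly dependent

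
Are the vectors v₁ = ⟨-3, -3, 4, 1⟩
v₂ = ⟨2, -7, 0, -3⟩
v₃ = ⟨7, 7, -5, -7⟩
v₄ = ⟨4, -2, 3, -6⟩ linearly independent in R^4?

Row-reduce the matrix whose columns are v₁, v₂, v₃, v₄.
The reduction yields 4 nonzero rows, so the rank is 4.
Since rank = 4 (the number of vectors), the set is linearly independent.

linearly independent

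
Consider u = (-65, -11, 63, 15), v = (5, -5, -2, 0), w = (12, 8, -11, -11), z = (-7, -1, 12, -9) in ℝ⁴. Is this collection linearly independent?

linearly dependent

Place the vectors as rows of a 4×4 matrix and reduce to echelon form.
The reduction yields 3 nonzero rows, so the rank is 3.
Since rank 3 < 4, the set is linearly dependent.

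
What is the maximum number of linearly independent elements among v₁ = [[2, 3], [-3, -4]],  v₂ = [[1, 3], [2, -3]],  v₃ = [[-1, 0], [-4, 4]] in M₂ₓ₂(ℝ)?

Represent each element by its coordinate vector in ℝ⁴.
Row-reduce the 3×4 matrix with these as rows.
There are 3 pivot columns, so rank = 3.

3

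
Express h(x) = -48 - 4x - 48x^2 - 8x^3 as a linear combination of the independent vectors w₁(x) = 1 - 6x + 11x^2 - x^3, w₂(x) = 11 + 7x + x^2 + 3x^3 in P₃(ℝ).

Work in coordinates with respect to the standard basis {1, x, …, x^3}.
Solve the system with w₁, w₂ as columns and h as the right-hand side.
The system has the unique solution (a₁, a₂) = (-4, -4).

h = -4w₁ - 4w₂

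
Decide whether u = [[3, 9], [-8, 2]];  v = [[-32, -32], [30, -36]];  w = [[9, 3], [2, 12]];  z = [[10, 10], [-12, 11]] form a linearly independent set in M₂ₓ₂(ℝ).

Write each element as a coordinate vector in ℝ⁴ using {E₁₁, E₁₂, E₂₁, E₂₂}.
The matrix [u|v|w|z] has determinant 0.
A zero determinant means the columns are linearly dependent.

linearly dependent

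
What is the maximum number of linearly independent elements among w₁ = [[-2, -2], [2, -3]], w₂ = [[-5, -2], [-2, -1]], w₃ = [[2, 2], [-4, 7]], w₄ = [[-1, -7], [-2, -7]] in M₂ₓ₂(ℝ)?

Represent each element by its coordinate vector in ℝ⁴.
Put the 4×4 matrix [w₁|w₂|w₃|w₄] into echelon form.
The echelon form has 4 nonzero rows, so the rank is 4.

4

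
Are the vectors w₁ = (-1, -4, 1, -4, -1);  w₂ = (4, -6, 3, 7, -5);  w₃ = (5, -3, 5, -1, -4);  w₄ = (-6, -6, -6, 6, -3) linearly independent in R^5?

linearly independent

Place the vectors as rows of a 4×5 matrix and reduce to echelon form.
The reduction yields 4 nonzero rows, so the rank is 4.
Since rank = 4 (the number of vectors), the set is linearly independent.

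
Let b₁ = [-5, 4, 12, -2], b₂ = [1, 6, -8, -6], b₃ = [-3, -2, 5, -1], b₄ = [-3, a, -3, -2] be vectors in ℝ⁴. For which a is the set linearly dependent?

The vectors are dependent exactly when the determinant of the matrix with rows b₁, b₂, b₃, b₄ vanishes.
Expanding, det = 76*a + 1026.
Solving 76*a + 1026 = 0 yields a = -27/2.

a = -27/2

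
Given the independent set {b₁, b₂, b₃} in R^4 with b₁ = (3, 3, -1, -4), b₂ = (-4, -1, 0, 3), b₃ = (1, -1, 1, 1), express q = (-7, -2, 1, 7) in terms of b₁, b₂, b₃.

q = b₁ + 3b₂ + 2b₃

Solve the system with b₁, b₂, b₃ as columns and q as the right-hand side.
The system has the unique solution (c₁, c₂, c₃) = (1, 3, 2).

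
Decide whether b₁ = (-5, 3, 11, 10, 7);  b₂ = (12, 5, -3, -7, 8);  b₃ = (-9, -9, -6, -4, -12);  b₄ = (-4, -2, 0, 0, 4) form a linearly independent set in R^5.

linearly independent

Place the vectors as rows of a 4×5 matrix and reduce to echelon form.
The reduction yields 4 nonzero rows, so the rank is 4.
Since rank = 4 (the number of vectors), the set is linearly independent.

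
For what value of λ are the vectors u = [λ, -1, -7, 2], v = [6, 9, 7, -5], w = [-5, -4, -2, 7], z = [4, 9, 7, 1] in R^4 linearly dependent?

The vectors are dependent exactly when the determinant of the matrix with rows u, v, w, z vanishes.
The determinant works out to 60*λ - 180.
This vanishes exactly when λ = 3.

λ = 3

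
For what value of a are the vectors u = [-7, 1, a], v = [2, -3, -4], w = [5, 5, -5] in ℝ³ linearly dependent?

Dependence holds iff the 3×3 matrix [u v w] is singular.
Expanding, det = 25*a - 255.
This vanishes exactly when a = 51/5.

a = 51/5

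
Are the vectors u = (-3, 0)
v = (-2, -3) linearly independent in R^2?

linearly independent

Place the vectors as rows of a 2×2 matrix and reduce to echelon form.
The reduction yields 2 nonzero rows, so the rank is 2.
Since rank = 2 (the number of vectors), the set is linearly independent.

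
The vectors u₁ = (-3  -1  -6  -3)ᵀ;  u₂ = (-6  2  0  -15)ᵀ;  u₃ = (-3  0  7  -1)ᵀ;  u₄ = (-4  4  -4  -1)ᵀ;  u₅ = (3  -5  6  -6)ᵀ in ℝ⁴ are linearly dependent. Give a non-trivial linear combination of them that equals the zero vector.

u₂ - 3u₄ - 2u₅ = 0

Set up α₁u₁ + … + α₅u₅ = 0 and solve the homogeneous system.
One solution (up to scaling) is (0, 1, 0, -3, -2).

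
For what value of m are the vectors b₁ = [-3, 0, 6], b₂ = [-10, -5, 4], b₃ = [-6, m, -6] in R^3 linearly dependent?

m = -45/8

Place the vectors as rows of a 3×3 matrix; dependence ⇔ determinant zero.
The determinant works out to -48*m - 270.
This vanishes exactly when m = -45/8.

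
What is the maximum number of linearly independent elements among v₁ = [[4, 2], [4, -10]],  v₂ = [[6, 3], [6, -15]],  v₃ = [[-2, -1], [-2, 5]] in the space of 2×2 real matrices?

Represent each element by its coordinate vector in ℝ⁴.
Apply Gaussian elimination to the matrix whose rows are v₁, v₂, v₃.
Reduction leaves 1 leading entry, giving rank 1.

1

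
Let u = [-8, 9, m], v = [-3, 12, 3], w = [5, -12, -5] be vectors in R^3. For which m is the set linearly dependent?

Dependence holds iff the 3×3 matrix [u v w] is singular.
The determinant works out to 192 - 24*m.
This vanishes exactly when m = 8.

m = 8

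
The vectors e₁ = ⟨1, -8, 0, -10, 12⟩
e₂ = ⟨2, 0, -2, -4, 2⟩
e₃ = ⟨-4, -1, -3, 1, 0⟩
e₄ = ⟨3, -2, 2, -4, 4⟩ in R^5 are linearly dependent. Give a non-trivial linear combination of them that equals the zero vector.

e₁ - 2e₃ - 3e₄ = 0

Row-reduce the matrix with e₁, e₂, e₃, e₄ as columns; the null space gives the coefficients.
The free variable yields coefficients (1, 0, -2, -3) (any nonzero multiple also works).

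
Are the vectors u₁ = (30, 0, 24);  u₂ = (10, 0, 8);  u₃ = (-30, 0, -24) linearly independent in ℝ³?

linearly dependent

Row-reduce the matrix whose columns are u₁, u₂, u₃.
The reduction yields 1 nonzero row, so the rank is 1.
Since rank 1 < 3, the set is linearly dependent.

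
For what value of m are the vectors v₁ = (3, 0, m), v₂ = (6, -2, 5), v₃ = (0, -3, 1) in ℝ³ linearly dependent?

The set is linearly dependent precisely when det[v₁; v₂; v₃] = 0.
The determinant works out to 39 - 18*m.
Solving 39 - 18*m = 0 yields m = 13/6.

m = 13/6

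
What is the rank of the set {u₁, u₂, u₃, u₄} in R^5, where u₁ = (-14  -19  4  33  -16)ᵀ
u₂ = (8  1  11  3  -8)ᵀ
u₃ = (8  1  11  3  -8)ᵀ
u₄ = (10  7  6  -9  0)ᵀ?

Put the 5×4 matrix [u₁|u₂|u₃|u₄] into echelon form.
Exactly 2 pivots survive; hence the rank is 2.

2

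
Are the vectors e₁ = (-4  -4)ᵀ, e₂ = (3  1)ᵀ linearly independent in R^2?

Place the vectors as rows of a 2×2 matrix and reduce to echelon form.
The reduction yields 2 nonzero rows, so the rank is 2.
Since rank = 2 (the number of vectors), the set is linearly independent.

linearly independent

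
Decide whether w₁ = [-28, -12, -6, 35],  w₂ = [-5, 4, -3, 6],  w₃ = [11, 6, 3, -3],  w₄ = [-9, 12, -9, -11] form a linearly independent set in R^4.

Place the vectors as rows of a 4×4 matrix and reduce to echelon form.
The reduction yields 3 nonzero rows, so the rank is 3.
Since rank 3 < 4, the set is linearly dependent.

linearly dependent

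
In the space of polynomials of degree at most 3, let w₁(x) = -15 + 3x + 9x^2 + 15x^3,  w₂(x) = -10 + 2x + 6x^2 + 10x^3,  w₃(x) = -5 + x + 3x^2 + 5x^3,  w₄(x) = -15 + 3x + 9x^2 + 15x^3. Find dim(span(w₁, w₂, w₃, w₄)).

1

Use coordinates relative to {1, x, …, x^3}.
Form the matrix with w₁, w₂, w₃, w₄ as columns and reduce.
The echelon form has 1 nonzero row, so the rank is 1.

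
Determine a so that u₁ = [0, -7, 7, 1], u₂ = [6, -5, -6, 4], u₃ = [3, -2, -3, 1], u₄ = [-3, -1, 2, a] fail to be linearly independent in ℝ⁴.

Dependence holds iff the 4×4 matrix [u₁ u₂ u₃ u₄] is singular.
Cofactor expansion gives det = 21*a - 144.
Solving 21*a - 144 = 0 yields a = 48/7.

a = 48/7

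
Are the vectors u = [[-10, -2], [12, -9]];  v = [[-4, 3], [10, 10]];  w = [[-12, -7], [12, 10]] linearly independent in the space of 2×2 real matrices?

linearly independent

Write each element as a coordinate vector in ℝ⁴ using {E₁₁, E₁₂, E₂₁, E₂₂}.
Place the vectors as rows of a 3×4 matrix and reduce to echelon form.
The reduction yields 3 nonzero rows, so the rank is 3.
Since rank = 3 (the number of vectors), the set is linearly independent.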